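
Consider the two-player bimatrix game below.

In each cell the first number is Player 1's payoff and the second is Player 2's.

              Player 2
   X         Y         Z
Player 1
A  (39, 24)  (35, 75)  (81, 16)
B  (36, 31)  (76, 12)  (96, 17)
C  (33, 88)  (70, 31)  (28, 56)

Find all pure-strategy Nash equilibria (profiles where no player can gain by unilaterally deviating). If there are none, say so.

There is no pure-strategy Nash equilibrium.

For each player, find the best response to each opponent profile; mutual best responses are the pure NE.
Player 1 against X: payoffs 39, 36, 33 → best response A.
Player 1 against Y: payoffs 35, 76, 70 → best response B.
Player 1 against Z: payoffs 81, 96, 28 → best response B.
Player 2 against A: payoffs 24, 75, 16 → best response Y.
Player 2 against B: payoffs 31, 12, 17 → best response X.
Player 2 against C: payoffs 88, 31, 56 → best response X.
No profile is a mutual best response for all players.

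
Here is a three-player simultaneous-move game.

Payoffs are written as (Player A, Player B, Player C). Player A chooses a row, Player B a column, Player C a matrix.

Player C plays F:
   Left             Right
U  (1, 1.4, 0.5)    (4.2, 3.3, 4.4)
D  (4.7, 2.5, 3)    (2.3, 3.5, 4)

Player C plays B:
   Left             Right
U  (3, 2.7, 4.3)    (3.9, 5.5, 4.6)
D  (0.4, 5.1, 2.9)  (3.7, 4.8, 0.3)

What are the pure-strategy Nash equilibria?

The unique pure-strategy Nash equilibrium is (U, Right, B).

(U, Left, F): Player A can switch to D (1 → 4.7). Not NE.
(U, Left, B): Player B can switch to Right (2.7 → 5.5). Not NE.
(U, Right, F): Player C can switch to B (4.4 → 4.6). Not NE.
(U, Right, B): Player A gets 3.9, best alternative 3.7; Player B gets 5.5, best alternative 2.7; Player C gets 4.6, best alternative 4.4. No profitable deviation — NE.
(D, Left, F): Player B can switch to Right (2.5 → 3.5). Not NE.
(D, Left, B): Player A can switch to U (0.4 → 3). Not NE.
(D, Right, F): Player A can switch to U (2.3 → 4.2). Not NE.
(D, Right, B): Player A can switch to U (3.7 → 3.9). Not NE.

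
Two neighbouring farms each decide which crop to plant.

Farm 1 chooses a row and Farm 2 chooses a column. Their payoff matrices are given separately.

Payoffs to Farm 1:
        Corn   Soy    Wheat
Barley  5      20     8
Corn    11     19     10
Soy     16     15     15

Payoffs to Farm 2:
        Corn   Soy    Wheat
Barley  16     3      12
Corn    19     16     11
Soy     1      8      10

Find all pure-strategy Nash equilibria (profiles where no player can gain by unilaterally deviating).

For each player, find the best response to each opponent profile; mutual best responses are the pure NE.
Farm 1 against Corn: payoffs 5, 11, 16 → best response Soy.
Farm 1 against Soy: payoffs 20, 19, 15 → best response Barley.
Farm 1 against Wheat: payoffs 8, 10, 15 → best response Soy.
Farm 2 against Barley: payoffs 16, 3, 12 → best response Corn.
Farm 2 against Corn: payoffs 19, 16, 11 → best response Corn.
Farm 2 against Soy: payoffs 1, 8, 10 → best response Wheat.
Mutual best responses: (Soy, Wheat).

Pure NE: (Soy, Wheat)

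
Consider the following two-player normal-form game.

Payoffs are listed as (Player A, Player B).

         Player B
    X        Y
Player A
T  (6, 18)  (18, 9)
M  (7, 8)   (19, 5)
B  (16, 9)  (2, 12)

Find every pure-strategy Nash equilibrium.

none

Player A against X: payoffs 6, 7, 16 → best response B.
Player A against Y: payoffs 18, 19, 2 → best response M.
Player B against T: payoffs 18, 9 → best response X.
Player B against M: payoffs 8, 5 → best response X.
Player B against B: payoffs 9, 12 → best response Y.
No profile is a mutual best response for all players.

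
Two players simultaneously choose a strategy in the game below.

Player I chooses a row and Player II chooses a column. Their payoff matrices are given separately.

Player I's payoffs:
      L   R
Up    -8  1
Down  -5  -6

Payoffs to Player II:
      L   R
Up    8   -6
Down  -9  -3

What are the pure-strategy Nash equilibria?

This game has no pure Nash equilibrium.

(Up, L): Player I can switch to Down (-8 → -5). Not NE.
(Up, R): Player II can switch to L (-6 → 8). Not NE.
(Down, L): Player II can switch to R (-9 → -3). Not NE.
(Down, R): Player I can switch to Up (-6 → 1). Not NE.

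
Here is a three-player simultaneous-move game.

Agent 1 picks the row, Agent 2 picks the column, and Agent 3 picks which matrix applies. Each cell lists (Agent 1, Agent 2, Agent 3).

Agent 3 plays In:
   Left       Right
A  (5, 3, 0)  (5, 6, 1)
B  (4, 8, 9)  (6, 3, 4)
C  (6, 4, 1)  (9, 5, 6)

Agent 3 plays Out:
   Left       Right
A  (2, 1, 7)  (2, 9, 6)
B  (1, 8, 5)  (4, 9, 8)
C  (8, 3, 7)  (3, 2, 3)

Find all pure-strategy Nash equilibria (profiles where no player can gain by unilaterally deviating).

Check each profile: it is a Nash equilibrium iff no player can strictly gain by switching unilaterally.
(A, Left, In): Agent 1 can switch to C (5 → 6). Not NE.
(A, Left, Out): Agent 1 can switch to C (2 → 8). Not NE.
(A, Right, In): Agent 1 can switch to B (5 → 6). Not NE.
(A, Right, Out): Agent 1 can switch to B (2 → 4). Not NE.
(B, Left, In): Agent 1 can switch to A (4 → 5). Not NE.
(B, Left, Out): Agent 1 can switch to A (1 → 2). Not NE.
(B, Right, Out): Agent 1 gets 4, best alternative 3; Agent 2 gets 9, best alternative 8; Agent 3 gets 8, best alternative 4. No profitable deviation — NE.
(C, Left, Out): Agent 1 gets 8, best alternative 2; Agent 2 gets 3, best alternative 2; Agent 3 gets 7, best alternative 1. No profitable deviation — NE.
(C, Right, In): Agent 1 gets 9, best alternative 6; Agent 2 gets 5, best alternative 4; Agent 3 gets 6, best alternative 3. No profitable deviation — NE.
(The remaining 3 profiles each have a profitable deviation by the same check.)

(B, Right, Out) and (C, Left, Out) and (C, Right, In)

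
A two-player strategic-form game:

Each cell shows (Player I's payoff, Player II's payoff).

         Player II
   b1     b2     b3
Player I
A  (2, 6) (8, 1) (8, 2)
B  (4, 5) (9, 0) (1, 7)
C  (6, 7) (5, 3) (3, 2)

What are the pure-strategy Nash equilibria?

(A, b1): Player I can switch to B (2 → 4). Not NE.
(A, b2): Player I can switch to B (8 → 9). Not NE.
(A, b3): Player II can switch to b1 (2 → 6). Not NE.
(B, b1): Player I can switch to C (4 → 6). Not NE.
(B, b2): Player II can switch to b1 (0 → 5). Not NE.
(B, b3): Player I can switch to A (1 → 8). Not NE.
(C, b1): Player I gets 6, best alternative 4; Player II gets 7, best alternative 3. No profitable deviation — NE.
(C, b2): Player I can switch to A (5 → 8). Not NE.
(C, b3): Player I can switch to A (3 → 8). Not NE.

The unique pure-strategy Nash equilibrium is (C, b1).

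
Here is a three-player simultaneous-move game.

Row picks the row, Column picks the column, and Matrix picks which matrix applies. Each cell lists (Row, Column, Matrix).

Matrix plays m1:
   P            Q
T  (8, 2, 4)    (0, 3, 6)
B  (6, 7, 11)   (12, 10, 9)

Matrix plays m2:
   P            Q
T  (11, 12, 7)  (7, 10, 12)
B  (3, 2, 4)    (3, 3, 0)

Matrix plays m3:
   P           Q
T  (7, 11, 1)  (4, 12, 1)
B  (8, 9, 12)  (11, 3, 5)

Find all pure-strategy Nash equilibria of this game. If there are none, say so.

The pure Nash equilibria are (T, P, m2) and (B, P, m3) and (B, Q, m1).

Check each profile: it is a Nash equilibrium iff no player can strictly gain by switching unilaterally.
(T, P, m1): Column can switch to Q (2 → 3). Not NE.
(T, P, m2): Row gets 11, best alternative 3; Column gets 12, best alternative 10; Matrix gets 7, best alternative 4. No profitable deviation — NE.
(T, P, m3): Row can switch to B (7 → 8). Not NE.
(T, Q, m1): Row can switch to B (0 → 12). Not NE.
(T, Q, m2): Column can switch to P (10 → 12). Not NE.
(T, Q, m3): Row can switch to B (4 → 11). Not NE.
(B, P, m1): Row can switch to T (6 → 8). Not NE.
(B, P, m3): Row gets 8, best alternative 7; Column gets 9, best alternative 3; Matrix gets 12, best alternative 11. No profitable deviation — NE.
(B, Q, m1): Row gets 12, best alternative 0; Column gets 10, best alternative 7; Matrix gets 9, best alternative 5. No profitable deviation — NE.
(The remaining 3 profiles each have a profitable deviation by the same check.)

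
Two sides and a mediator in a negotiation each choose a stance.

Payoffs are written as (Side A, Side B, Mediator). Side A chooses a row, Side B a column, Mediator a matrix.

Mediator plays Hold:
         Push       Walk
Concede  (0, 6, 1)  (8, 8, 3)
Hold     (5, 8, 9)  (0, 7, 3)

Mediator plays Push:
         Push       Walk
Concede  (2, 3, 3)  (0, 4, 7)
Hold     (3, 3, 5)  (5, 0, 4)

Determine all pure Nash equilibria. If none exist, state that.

Side A against (Push, Hold): payoffs 0, 5 → best response Hold.
Side A against (Push, Push): payoffs 2, 3 → best response Hold.
Side A against (Walk, Hold): payoffs 8, 0 → best response Concede.
Side A against (Walk, Push): payoffs 0, 5 → best response Hold.
Side B against (Concede, Hold): payoffs 6, 8 → best response Walk.
Side B against (Concede, Push): payoffs 3, 4 → best response Walk.
Side B against (Hold, Hold): payoffs 8, 7 → best response Push.
Side B against (Hold, Push): payoffs 3, 0 → best response Push.
Mediator against (Concede, Push): payoffs 1, 3 → best response Push.
Mediator against (Concede, Walk): payoffs 3, 7 → best response Push.
Mediator against (Hold, Push): payoffs 9, 5 → best response Hold.
Mediator against (Hold, Walk): payoffs 3, 4 → best response Push.
Mutual best responses: (Hold, Push, Hold).

The unique pure-strategy Nash equilibrium is (Hold, Push, Hold).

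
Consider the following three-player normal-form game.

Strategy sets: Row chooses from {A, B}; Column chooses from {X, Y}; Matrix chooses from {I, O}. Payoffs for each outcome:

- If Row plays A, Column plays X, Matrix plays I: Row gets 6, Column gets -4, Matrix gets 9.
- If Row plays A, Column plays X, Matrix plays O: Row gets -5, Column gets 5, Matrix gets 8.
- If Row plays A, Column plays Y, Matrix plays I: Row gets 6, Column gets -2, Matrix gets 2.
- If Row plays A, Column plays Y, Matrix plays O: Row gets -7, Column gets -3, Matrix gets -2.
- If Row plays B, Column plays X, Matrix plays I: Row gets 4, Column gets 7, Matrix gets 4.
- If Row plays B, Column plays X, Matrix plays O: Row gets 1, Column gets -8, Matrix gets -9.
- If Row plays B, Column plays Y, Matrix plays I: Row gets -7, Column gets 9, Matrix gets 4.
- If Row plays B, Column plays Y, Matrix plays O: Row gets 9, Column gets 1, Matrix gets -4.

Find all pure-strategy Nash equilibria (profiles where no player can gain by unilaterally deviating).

For each player, find the best response to each opponent profile; mutual best responses are the pure NE.
Row against (X, I): payoffs 6, 4 → best response A.
Row against (X, O): payoffs -5, 1 → best response B.
Row against (Y, I): payoffs 6, -7 → best response A.
Row against (Y, O): payoffs -7, 9 → best response B.
Column against (A, I): payoffs -4, -2 → best response Y.
Column against (A, O): payoffs 5, -3 → best response X.
Column against (B, I): payoffs 7, 9 → best response Y.
Column against (B, O): payoffs -8, 1 → best response Y.
Matrix against (A, X): payoffs 9, 8 → best response I.
Matrix against (A, Y): payoffs 2, -2 → best response I.
Matrix against (B, X): payoffs 4, -9 → best response I.
Matrix against (B, Y): payoffs 4, -4 → best response I.
Mutual best responses: (A, Y, I).

The unique pure-strategy Nash equilibrium is (A, Y, I).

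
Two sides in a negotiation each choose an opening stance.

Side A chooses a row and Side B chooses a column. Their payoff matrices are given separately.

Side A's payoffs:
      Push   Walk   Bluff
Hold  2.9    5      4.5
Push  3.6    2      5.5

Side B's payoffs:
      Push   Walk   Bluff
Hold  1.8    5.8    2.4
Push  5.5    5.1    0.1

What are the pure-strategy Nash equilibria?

Side A against Push: payoffs 2.9, 3.6 → best response Push.
Side A against Walk: payoffs 5, 2 → best response Hold.
Side A against Bluff: payoffs 4.5, 5.5 → best response Push.
Side B against Hold: payoffs 1.8, 5.8, 2.4 → best response Walk.
Side B against Push: payoffs 5.5, 5.1, 0.1 → best response Push.
Mutual best responses: (Hold, Walk); (Push, Push).

The pure Nash equilibria are (Hold, Walk), (Push, Push).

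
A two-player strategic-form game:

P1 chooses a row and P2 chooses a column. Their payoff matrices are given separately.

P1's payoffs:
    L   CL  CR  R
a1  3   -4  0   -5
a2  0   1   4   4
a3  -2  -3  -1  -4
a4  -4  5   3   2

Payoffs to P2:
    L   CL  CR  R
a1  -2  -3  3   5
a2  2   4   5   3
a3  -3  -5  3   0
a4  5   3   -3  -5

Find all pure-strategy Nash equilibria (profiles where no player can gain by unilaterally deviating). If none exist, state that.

For each strategy profile, look for a profitable unilateral deviation.
(a1, L): P2 can switch to CR (-2 → 3). Not NE.
(a1, CL): P1 can switch to a2 (-4 → 1). Not NE.
(a1, CR): P1 can switch to a2 (0 → 4). Not NE.
(a1, R): P1 can switch to a2 (-5 → 4). Not NE.
(a2, L): P1 can switch to a1 (0 → 3). Not NE.
(a2, CL): P1 can switch to a4 (1 → 5). Not NE.
(a2, CR): P1 gets 4, best alternative 3; P2 gets 5, best alternative 4. No profitable deviation — NE.
(a2, R): P2 can switch to CL (3 → 4). Not NE.
(a3, L): P1 can switch to a1 (-2 → 3). Not NE.
(The remaining 7 profiles each have a profitable deviation by the same check.)

Pure NE: (a2, CR)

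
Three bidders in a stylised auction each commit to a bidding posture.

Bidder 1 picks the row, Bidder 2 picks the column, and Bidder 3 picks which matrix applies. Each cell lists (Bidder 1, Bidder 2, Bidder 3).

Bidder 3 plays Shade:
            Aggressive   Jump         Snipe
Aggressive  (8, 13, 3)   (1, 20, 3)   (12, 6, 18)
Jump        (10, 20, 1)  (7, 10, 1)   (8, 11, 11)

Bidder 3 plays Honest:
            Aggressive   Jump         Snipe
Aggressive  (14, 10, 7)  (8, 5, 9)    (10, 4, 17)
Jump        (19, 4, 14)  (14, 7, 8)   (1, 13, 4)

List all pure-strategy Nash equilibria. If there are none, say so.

Bidder 1 against (Aggressive, Shade): payoffs 8, 10 → best response Jump.
Bidder 1 against (Aggressive, Honest): payoffs 14, 19 → best response Jump.
Bidder 1 against (Jump, Shade): payoffs 1, 7 → best response Jump.
Bidder 1 against (Jump, Honest): payoffs 8, 14 → best response Jump.
Bidder 1 against (Snipe, Shade): payoffs 12, 8 → best response Aggressive.
Bidder 1 against (Snipe, Honest): payoffs 10, 1 → best response Aggressive.
Bidder 2 against (Aggressive, Shade): payoffs 13, 20, 6 → best response Jump.
Bidder 2 against (Aggressive, Honest): payoffs 10, 5, 4 → best response Aggressive.
Bidder 2 against (Jump, Shade): payoffs 20, 10, 11 → best response Aggressive.
Bidder 2 against (Jump, Honest): payoffs 4, 7, 13 → best response Snipe.
Bidder 3 against (Aggressive, Aggressive): payoffs 3, 7 → best response Honest.
Bidder 3 against (Aggressive, Jump): payoffs 3, 9 → best response Honest.
Bidder 3 against (Aggressive, Snipe): payoffs 18, 17 → best response Shade.
Bidder 3 against (Jump, Aggressive): payoffs 1, 14 → best response Honest.
Bidder 3 against (Jump, Jump): payoffs 1, 8 → best response Honest.
Bidder 3 against (Jump, Snipe): payoffs 11, 4 → best response Shade.
No profile is a mutual best response for all players.

No pure-strategy Nash equilibrium.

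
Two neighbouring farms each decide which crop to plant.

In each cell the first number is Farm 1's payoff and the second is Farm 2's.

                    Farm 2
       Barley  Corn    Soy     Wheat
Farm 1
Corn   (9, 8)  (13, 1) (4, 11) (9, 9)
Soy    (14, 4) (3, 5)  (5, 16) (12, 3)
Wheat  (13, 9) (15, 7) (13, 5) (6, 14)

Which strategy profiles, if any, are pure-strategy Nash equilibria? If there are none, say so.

none

For each strategy profile, look for a profitable unilateral deviation.
(Corn, Barley): Farm 1 can switch to Soy (9 → 14). Not NE.
(Corn, Corn): Farm 1 can switch to Wheat (13 → 15). Not NE.
(Corn, Soy): Farm 1 can switch to Soy (4 → 5). Not NE.
(Corn, Wheat): Farm 1 can switch to Soy (9 → 12). Not NE.
(Soy, Barley): Farm 2 can switch to Corn (4 → 5). Not NE.
(Soy, Corn): Farm 1 can switch to Corn (3 → 13). Not NE.
(Soy, Soy): Farm 1 can switch to Wheat (5 → 13). Not NE.
(Soy, Wheat): Farm 2 can switch to Barley (3 → 4). Not NE.
(The remaining 4 profiles each have a profitable deviation by the same check.)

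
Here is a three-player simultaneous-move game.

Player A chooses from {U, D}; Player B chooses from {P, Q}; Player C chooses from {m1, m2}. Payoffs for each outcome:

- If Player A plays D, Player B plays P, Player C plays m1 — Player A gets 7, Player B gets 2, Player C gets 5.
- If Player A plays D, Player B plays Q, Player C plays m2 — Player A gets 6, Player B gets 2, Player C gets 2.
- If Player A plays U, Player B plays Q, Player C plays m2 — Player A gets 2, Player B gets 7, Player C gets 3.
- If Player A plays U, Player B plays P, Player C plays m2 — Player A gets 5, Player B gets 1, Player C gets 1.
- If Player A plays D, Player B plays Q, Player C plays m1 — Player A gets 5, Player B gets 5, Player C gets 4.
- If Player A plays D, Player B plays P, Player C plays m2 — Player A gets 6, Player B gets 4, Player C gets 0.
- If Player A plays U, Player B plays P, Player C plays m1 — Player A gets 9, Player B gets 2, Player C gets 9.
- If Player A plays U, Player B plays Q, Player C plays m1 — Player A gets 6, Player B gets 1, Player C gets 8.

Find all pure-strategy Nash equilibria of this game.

Player A against (P, m1): payoffs 9, 7 → best response U.
Player A against (P, m2): payoffs 5, 6 → best response D.
Player A against (Q, m1): payoffs 6, 5 → best response U.
Player A against (Q, m2): payoffs 2, 6 → best response D.
Player B against (U, m1): payoffs 2, 1 → best response P.
Player B against (U, m2): payoffs 1, 7 → best response Q.
Player B against (D, m1): payoffs 2, 5 → best response Q.
Player B against (D, m2): payoffs 4, 2 → best response P.
Player C against (U, P): payoffs 9, 1 → best response m1.
Player C against (U, Q): payoffs 8, 3 → best response m1.
Player C against (D, P): payoffs 5, 0 → best response m1.
Player C against (D, Q): payoffs 4, 2 → best response m1.
Mutual best responses: (U, P, m1).

The unique pure-strategy Nash equilibrium is (U, P, m1).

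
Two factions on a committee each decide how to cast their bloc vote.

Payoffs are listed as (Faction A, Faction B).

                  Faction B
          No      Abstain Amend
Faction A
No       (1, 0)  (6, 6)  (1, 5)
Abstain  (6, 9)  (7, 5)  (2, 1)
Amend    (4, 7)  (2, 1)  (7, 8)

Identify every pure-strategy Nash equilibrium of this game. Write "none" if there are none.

Faction A against No: payoffs 1, 6, 4 → best response Abstain.
Faction A against Abstain: payoffs 6, 7, 2 → best response Abstain.
Faction A against Amend: payoffs 1, 2, 7 → best response Amend.
Faction B against No: payoffs 0, 6, 5 → best response Abstain.
Faction B against Abstain: payoffs 9, 5, 1 → best response No.
Faction B against Amend: payoffs 7, 1, 8 → best response Amend.
Mutual best responses: (Abstain, No); (Amend, Amend).

The pure Nash equilibria are (Abstain, No), (Amend, Amend).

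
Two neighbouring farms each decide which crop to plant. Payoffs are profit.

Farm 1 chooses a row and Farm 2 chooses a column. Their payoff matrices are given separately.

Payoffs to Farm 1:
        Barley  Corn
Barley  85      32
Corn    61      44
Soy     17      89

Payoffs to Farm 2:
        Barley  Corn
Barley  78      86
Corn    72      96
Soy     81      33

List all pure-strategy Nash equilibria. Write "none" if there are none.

(Barley, Barley): Farm 2 can switch to Corn (78 → 86). Not NE.
(Barley, Corn): Farm 1 can switch to Corn (32 → 44). Not NE.
(Corn, Barley): Farm 1 can switch to Barley (61 → 85). Not NE.
(Corn, Corn): Farm 1 can switch to Soy (44 → 89). Not NE.
(Soy, Barley): Farm 1 can switch to Barley (17 → 85). Not NE.
(Soy, Corn): Farm 2 can switch to Barley (33 → 81). Not NE.

This game has no pure Nash equilibrium.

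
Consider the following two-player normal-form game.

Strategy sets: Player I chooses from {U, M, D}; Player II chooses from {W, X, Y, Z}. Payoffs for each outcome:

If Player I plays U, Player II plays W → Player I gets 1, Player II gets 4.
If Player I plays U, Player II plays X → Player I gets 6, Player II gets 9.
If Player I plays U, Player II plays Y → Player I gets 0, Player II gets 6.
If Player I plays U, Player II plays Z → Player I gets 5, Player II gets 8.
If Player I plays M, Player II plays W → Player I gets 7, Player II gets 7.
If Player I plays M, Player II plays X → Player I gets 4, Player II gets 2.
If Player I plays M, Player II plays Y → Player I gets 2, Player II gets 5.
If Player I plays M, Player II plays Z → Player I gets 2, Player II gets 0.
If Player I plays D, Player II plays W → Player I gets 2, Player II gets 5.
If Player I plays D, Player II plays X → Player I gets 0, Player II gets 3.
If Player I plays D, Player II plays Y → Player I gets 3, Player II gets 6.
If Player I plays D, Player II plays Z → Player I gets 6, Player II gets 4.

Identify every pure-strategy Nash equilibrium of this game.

Pure-strategy Nash equilibria: (U, X) and (M, W) and (D, Y)

Check each profile: it is a Nash equilibrium iff no player can strictly gain by switching unilaterally.
(U, W): Player I can switch to M (1 → 7). Not NE.
(U, X): Player I gets 6, best alternative 4; Player II gets 9, best alternative 8. No profitable deviation — NE.
(U, Y): Player I can switch to M (0 → 2). Not NE.
(U, Z): Player I can switch to D (5 → 6). Not NE.
(M, W): Player I gets 7, best alternative 2; Player II gets 7, best alternative 5. No profitable deviation — NE.
(M, X): Player I can switch to U (4 → 6). Not NE.
(M, Y): Player I can switch to D (2 → 3). Not NE.
(M, Z): Player I can switch to U (2 → 5). Not NE.
(D, W): Player I can switch to M (2 → 7). Not NE.
(D, X): Player I can switch to U (0 → 6). Not NE.
(D, Y): Player I gets 3, best alternative 2; Player II gets 6, best alternative 5. No profitable deviation — NE.
(D, Z): Player II can switch to W (4 → 5). Not NE.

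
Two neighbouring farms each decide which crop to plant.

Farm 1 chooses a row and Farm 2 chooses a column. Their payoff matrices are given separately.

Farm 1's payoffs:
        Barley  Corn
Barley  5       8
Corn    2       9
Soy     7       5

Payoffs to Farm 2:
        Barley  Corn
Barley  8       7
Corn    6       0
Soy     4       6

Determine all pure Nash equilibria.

No pure-strategy Nash equilibrium.

Check each profile: it is a Nash equilibrium iff no player can strictly gain by switching unilaterally.
(Barley, Barley): Farm 1 can switch to Soy (5 → 7). Not NE.
(Barley, Corn): Farm 1 can switch to Corn (8 → 9). Not NE.
(Corn, Barley): Farm 1 can switch to Barley (2 → 5). Not NE.
(Corn, Corn): Farm 2 can switch to Barley (0 → 6). Not NE.
(Soy, Barley): Farm 2 can switch to Corn (4 → 6). Not NE.
(Soy, Corn): Farm 1 can switch to Barley (5 → 8). Not NE.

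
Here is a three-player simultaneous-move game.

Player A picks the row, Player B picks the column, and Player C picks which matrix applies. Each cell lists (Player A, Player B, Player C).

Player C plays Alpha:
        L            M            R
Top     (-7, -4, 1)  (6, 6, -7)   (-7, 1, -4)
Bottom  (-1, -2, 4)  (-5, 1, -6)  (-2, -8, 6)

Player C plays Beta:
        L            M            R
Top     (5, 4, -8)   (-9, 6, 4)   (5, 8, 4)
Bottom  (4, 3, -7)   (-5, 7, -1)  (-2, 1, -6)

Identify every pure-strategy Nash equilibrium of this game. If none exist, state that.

The pure Nash equilibria are (Top, R, Beta) and (Bottom, M, Beta).

Player A against (L, Alpha): payoffs -7, -1 → best response Bottom.
Player A against (L, Beta): payoffs 5, 4 → best response Top.
Player A against (M, Alpha): payoffs 6, -5 → best response Top.
Player A against (M, Beta): payoffs -9, -5 → best response Bottom.
Player A against (R, Alpha): payoffs -7, -2 → best response Bottom.
Player A against (R, Beta): payoffs 5, -2 → best response Top.
Player B against (Top, Alpha): payoffs -4, 6, 1 → best response M.
Player B against (Top, Beta): payoffs 4, 6, 8 → best response R.
Player B against (Bottom, Alpha): payoffs -2, 1, -8 → best response M.
Player B against (Bottom, Beta): payoffs 3, 7, 1 → best response M.
Player C against (Top, L): payoffs 1, -8 → best response Alpha.
Player C against (Top, M): payoffs -7, 4 → best response Beta.
Player C against (Top, R): payoffs -4, 4 → best response Beta.
Player C against (Bottom, L): payoffs 4, -7 → best response Alpha.
Player C against (Bottom, M): payoffs -6, -1 → best response Beta.
Player C against (Bottom, R): payoffs 6, -6 → best response Alpha.
Mutual best responses: (Top, R, Beta); (Bottom, M, Beta).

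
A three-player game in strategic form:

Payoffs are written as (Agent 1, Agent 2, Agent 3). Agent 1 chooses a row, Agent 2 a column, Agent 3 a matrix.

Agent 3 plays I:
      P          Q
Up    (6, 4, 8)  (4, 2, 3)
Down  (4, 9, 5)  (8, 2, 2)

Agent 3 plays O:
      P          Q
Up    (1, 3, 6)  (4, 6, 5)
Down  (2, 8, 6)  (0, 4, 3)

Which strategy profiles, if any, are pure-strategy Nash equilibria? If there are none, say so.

The pure Nash equilibria are (Up, P, I) and (Up, Q, O) and (Down, P, O).

Agent 1 against (P, I): payoffs 6, 4 → best response Up.
Agent 1 against (P, O): payoffs 1, 2 → best response Down.
Agent 1 against (Q, I): payoffs 4, 8 → best response Down.
Agent 1 against (Q, O): payoffs 4, 0 → best response Up.
Agent 2 against (Up, I): payoffs 4, 2 → best response P.
Agent 2 against (Up, O): payoffs 3, 6 → best response Q.
Agent 2 against (Down, I): payoffs 9, 2 → best response P.
Agent 2 against (Down, O): payoffs 8, 4 → best response P.
Agent 3 against (Up, P): payoffs 8, 6 → best response I.
Agent 3 against (Up, Q): payoffs 3, 5 → best response O.
Agent 3 against (Down, P): payoffs 5, 6 → best response O.
Agent 3 against (Down, Q): payoffs 2, 3 → best response O.
Mutual best responses: (Up, P, I); (Up, Q, O); (Down, P, O).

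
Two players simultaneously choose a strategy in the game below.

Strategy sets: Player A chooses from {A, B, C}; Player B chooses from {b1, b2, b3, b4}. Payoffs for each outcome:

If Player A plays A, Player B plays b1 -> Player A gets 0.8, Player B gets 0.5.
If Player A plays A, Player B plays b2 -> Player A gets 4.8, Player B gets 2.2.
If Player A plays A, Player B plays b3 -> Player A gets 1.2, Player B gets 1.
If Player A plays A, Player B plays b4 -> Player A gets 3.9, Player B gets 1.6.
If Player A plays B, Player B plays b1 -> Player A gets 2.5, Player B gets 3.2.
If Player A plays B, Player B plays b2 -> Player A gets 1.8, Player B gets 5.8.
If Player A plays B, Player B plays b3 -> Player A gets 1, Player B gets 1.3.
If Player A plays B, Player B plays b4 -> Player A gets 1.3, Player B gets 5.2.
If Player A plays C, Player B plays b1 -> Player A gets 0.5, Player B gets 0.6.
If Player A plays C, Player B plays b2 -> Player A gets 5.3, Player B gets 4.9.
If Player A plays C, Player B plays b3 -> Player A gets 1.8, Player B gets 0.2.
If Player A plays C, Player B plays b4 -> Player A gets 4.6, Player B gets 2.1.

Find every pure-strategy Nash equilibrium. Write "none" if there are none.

For each player, find the best response to each opponent profile; mutual best responses are the pure NE.
Player A against b1: payoffs 0.8, 2.5, 0.5 → best response B.
Player A against b2: payoffs 4.8, 1.8, 5.3 → best response C.
Player A against b3: payoffs 1.2, 1, 1.8 → best response C.
Player A against b4: payoffs 3.9, 1.3, 4.6 → best response C.
Player B against A: payoffs 0.5, 2.2, 1, 1.6 → best response b2.
Player B against B: payoffs 3.2, 5.8, 1.3, 5.2 → best response b2.
Player B against C: payoffs 0.6, 4.9, 0.2, 2.1 → best response b2.
Mutual best responses: (C, b2).

(C, b2)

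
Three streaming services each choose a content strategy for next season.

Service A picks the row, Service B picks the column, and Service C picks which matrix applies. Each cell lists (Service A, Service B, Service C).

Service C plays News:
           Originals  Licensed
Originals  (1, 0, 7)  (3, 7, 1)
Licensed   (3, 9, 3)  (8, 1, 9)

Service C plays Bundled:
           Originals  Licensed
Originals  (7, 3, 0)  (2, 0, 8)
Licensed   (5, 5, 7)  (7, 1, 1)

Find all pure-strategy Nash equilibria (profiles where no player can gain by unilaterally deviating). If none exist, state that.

No pure-strategy Nash equilibrium.

Service A against (Originals, News): payoffs 1, 3 → best response Licensed.
Service A against (Originals, Bundled): payoffs 7, 5 → best response Originals.
Service A against (Licensed, News): payoffs 3, 8 → best response Licensed.
Service A against (Licensed, Bundled): payoffs 2, 7 → best response Licensed.
Service B against (Originals, News): payoffs 0, 7 → best response Licensed.
Service B against (Originals, Bundled): payoffs 3, 0 → best response Originals.
Service B against (Licensed, News): payoffs 9, 1 → best response Originals.
Service B against (Licensed, Bundled): payoffs 5, 1 → best response Originals.
Service C against (Originals, Originals): payoffs 7, 0 → best response News.
Service C against (Originals, Licensed): payoffs 1, 8 → best response Bundled.
Service C against (Licensed, Originals): payoffs 3, 7 → best response Bundled.
Service C against (Licensed, Licensed): payoffs 9, 1 → best response News.
No profile is a mutual best response for all players.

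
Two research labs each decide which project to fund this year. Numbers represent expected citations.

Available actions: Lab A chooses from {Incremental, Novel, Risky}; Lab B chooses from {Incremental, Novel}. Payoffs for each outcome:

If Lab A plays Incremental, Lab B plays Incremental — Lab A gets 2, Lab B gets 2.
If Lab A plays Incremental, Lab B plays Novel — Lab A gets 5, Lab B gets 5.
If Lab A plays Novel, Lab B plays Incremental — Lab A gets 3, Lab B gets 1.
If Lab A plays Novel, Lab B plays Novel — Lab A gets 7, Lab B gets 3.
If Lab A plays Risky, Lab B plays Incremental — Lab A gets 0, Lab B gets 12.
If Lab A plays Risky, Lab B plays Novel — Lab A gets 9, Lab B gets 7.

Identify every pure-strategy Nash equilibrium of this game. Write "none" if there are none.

No pure-strategy Nash equilibrium.

Lab A against Incremental: payoffs 2, 3, 0 → best response Novel.
Lab A against Novel: payoffs 5, 7, 9 → best response Risky.
Lab B against Incremental: payoffs 2, 5 → best response Novel.
Lab B against Novel: payoffs 1, 3 → best response Novel.
Lab B against Risky: payoffs 12, 7 → best response Incremental.
No profile is a mutual best response for all players.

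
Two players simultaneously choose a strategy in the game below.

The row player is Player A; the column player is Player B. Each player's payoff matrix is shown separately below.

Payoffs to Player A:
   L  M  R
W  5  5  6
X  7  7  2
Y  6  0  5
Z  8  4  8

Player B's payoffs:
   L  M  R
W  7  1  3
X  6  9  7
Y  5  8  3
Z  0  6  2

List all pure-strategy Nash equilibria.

(X, M)

Mark each player's best response to every combination of opponents' strategies; a profile where every player is best-responding is a pure Nash equilibrium.
Player A against L: payoffs 5, 7, 6, 8 → best response Z.
Player A against M: payoffs 5, 7, 0, 4 → best response X.
Player A against R: payoffs 6, 2, 5, 8 → best response Z.
Player B against W: payoffs 7, 1, 3 → best response L.
Player B against X: payoffs 6, 9, 7 → best response M.
Player B against Y: payoffs 5, 8, 3 → best response M.
Player B against Z: payoffs 0, 6, 2 → best response M.
Mutual best responses: (X, M).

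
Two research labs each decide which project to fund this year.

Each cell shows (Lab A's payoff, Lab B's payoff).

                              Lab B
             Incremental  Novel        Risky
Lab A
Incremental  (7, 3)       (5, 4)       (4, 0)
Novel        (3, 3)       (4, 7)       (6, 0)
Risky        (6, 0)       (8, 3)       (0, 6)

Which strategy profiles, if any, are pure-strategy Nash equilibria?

none

Mark each player's best response to every combination of opponents' strategies; a profile where every player is best-responding is a pure Nash equilibrium.
Lab A against Incremental: payoffs 7, 3, 6 → best response Incremental.
Lab A against Novel: payoffs 5, 4, 8 → best response Risky.
Lab A against Risky: payoffs 4, 6, 0 → best response Novel.
Lab B against Incremental: payoffs 3, 4, 0 → best response Novel.
Lab B against Novel: payoffs 3, 7, 0 → best response Novel.
Lab B against Risky: payoffs 0, 3, 6 → best response Risky.
No profile is a mutual best response for all players.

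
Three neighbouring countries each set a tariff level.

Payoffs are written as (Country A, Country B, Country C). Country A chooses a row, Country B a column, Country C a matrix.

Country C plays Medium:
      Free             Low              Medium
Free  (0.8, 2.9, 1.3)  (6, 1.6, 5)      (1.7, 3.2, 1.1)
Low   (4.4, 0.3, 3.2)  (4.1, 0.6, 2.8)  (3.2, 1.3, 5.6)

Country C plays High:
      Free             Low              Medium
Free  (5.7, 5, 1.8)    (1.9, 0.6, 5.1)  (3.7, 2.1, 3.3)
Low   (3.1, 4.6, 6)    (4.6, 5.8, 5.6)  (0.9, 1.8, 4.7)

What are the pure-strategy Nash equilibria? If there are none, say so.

Check each profile: it is a Nash equilibrium iff no player can strictly gain by switching unilaterally.
(Free, Free, Medium): Country A can switch to Low (0.8 → 4.4). Not NE.
(Free, Free, High): Country A gets 5.7, best alternative 3.1; Country B gets 5, best alternative 2.1; Country C gets 1.8, best alternative 1.3. No profitable deviation — NE.
(Free, Low, Medium): Country B can switch to Free (1.6 → 2.9). Not NE.
(Free, Low, High): Country A can switch to Low (1.9 → 4.6). Not NE.
(Free, Medium, Medium): Country A can switch to Low (1.7 → 3.2). Not NE.
(Free, Medium, High): Country B can switch to Free (2.1 → 5). Not NE.
(Low, Free, Medium): Country B can switch to Low (0.3 → 0.6). Not NE.
(Low, Free, High): Country A can switch to Free (3.1 → 5.7). Not NE.
(Low, Low, Medium): Country A can switch to Free (4.1 → 6). Not NE.
(Low, Low, High): Country A gets 4.6, best alternative 1.9; Country B gets 5.8, best alternative 4.6; Country C gets 5.6, best alternative 2.8. No profitable deviation — NE.
(Low, Medium, Medium): Country A gets 3.2, best alternative 1.7; Country B gets 1.3, best alternative 0.6; Country C gets 5.6, best alternative 4.7. No profitable deviation — NE.
(Low, Medium, High): Country A can switch to Free (0.9 → 3.7). Not NE.

Pure-strategy Nash equilibria: (Free, Free, High) and (Low, Low, High) and (Low, Medium, Medium)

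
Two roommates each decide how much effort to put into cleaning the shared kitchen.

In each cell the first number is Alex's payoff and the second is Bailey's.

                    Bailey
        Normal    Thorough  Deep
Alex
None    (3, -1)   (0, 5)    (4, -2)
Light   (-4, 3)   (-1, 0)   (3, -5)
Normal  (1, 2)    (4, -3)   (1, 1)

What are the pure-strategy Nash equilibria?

Alex against Normal: payoffs 3, -4, 1 → best response None.
Alex against Thorough: payoffs 0, -1, 4 → best response Normal.
Alex against Deep: payoffs 4, 3, 1 → best response None.
Bailey against None: payoffs -1, 5, -2 → best response Thorough.
Bailey against Light: payoffs 3, 0, -5 → best response Normal.
Bailey against Normal: payoffs 2, -3, 1 → best response Normal.
No profile is a mutual best response for all players.

This game has no pure Nash equilibrium.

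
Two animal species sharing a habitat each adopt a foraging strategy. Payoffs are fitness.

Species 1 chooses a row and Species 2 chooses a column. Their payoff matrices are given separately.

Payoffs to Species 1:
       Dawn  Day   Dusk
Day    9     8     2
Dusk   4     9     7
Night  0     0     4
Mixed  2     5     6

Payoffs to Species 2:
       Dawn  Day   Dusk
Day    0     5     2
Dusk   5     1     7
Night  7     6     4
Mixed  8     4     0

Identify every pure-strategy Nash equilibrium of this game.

Pure NE: (Dusk, Dusk)

(Day, Dawn): Species 2 can switch to Day (0 → 5). Not NE.
(Day, Day): Species 1 can switch to Dusk (8 → 9). Not NE.
(Day, Dusk): Species 1 can switch to Dusk (2 → 7). Not NE.
(Dusk, Dawn): Species 1 can switch to Day (4 → 9). Not NE.
(Dusk, Day): Species 2 can switch to Dawn (1 → 5). Not NE.
(Dusk, Dusk): Species 1 gets 7, best alternative 6; Species 2 gets 7, best alternative 5. No profitable deviation — NE.
(Night, Dawn): Species 1 can switch to Day (0 → 9). Not NE.
(Night, Day): Species 1 can switch to Day (0 → 8). Not NE.
(Night, Dusk): Species 1 can switch to Dusk (4 → 7). Not NE.
(Mixed, Dawn): Species 1 can switch to Day (2 → 9). Not NE.
(Mixed, Day): Species 1 can switch to Day (5 → 8). Not NE.
(Mixed, Dusk): Species 1 can switch to Dusk (6 → 7). Not NE.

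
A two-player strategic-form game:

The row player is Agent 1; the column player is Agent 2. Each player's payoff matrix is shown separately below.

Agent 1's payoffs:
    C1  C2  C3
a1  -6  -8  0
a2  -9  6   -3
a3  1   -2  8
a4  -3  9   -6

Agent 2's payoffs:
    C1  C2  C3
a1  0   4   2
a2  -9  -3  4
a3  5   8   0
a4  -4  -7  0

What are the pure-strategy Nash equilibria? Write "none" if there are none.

Mark each player's best response to every combination of opponents' strategies; a profile where every player is best-responding is a pure Nash equilibrium.
Agent 1 against C1: payoffs -6, -9, 1, -3 → best response a3.
Agent 1 against C2: payoffs -8, 6, -2, 9 → best response a4.
Agent 1 against C3: payoffs 0, -3, 8, -6 → best response a3.
Agent 2 against a1: payoffs 0, 4, 2 → best response C2.
Agent 2 against a2: payoffs -9, -3, 4 → best response C3.
Agent 2 against a3: payoffs 5, 8, 0 → best response C2.
Agent 2 against a4: payoffs -4, -7, 0 → best response C3.
No profile is a mutual best response for all players.

none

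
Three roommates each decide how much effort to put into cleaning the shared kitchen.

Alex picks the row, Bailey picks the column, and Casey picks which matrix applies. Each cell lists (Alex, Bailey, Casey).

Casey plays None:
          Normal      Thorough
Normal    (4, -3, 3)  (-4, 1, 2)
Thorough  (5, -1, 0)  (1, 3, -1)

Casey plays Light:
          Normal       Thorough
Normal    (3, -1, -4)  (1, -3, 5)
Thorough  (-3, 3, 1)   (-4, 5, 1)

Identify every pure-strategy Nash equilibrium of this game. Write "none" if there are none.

This game has no pure Nash equilibrium.

(Normal, Normal, None): Alex can switch to Thorough (4 → 5). Not NE.
(Normal, Normal, Light): Casey can switch to None (-4 → 3). Not NE.
(Normal, Thorough, None): Alex can switch to Thorough (-4 → 1). Not NE.
(Normal, Thorough, Light): Bailey can switch to Normal (-3 → -1). Not NE.
(Thorough, Normal, None): Bailey can switch to Thorough (-1 → 3). Not NE.
(Thorough, Normal, Light): Alex can switch to Normal (-3 → 3). Not NE.
(Thorough, Thorough, None): Casey can switch to Light (-1 → 1). Not NE.
(Thorough, Thorough, Light): Alex can switch to Normal (-4 → 1). Not NE.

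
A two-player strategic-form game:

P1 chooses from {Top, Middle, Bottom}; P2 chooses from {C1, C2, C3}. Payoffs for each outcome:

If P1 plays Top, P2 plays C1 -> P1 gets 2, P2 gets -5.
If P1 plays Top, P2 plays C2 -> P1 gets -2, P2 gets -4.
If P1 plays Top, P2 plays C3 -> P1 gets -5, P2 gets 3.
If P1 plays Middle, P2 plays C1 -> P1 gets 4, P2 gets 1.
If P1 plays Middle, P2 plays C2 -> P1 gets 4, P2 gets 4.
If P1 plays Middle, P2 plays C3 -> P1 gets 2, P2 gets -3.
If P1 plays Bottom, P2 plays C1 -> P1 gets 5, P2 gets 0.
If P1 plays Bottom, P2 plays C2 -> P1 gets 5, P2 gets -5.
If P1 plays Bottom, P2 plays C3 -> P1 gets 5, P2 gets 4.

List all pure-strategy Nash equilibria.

Pure NE: (Bottom, C3)

P1 against C1: payoffs 2, 4, 5 → best response Bottom.
P1 against C2: payoffs -2, 4, 5 → best response Bottom.
P1 against C3: payoffs -5, 2, 5 → best response Bottom.
P2 against Top: payoffs -5, -4, 3 → best response C3.
P2 against Middle: payoffs 1, 4, -3 → best response C2.
P2 against Bottom: payoffs 0, -5, 4 → best response C3.
Mutual best responses: (Bottom, C3).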